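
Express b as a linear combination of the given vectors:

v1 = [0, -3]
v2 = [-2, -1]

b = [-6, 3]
c1 = -2, c2 = 3

b = -2·v1 + 3·v2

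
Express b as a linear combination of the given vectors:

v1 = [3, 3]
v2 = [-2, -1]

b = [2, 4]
c1 = 2, c2 = 2

b = 2·v1 + 2·v2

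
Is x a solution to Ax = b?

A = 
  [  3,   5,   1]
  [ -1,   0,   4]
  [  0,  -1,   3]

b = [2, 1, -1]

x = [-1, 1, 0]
Yes

Ax = [2, 1, -1] = b ✓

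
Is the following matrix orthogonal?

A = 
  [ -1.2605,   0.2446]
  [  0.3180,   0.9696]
No

AᵀA = 
  [  1.6900,   0]
  [  0,   1]
≠ I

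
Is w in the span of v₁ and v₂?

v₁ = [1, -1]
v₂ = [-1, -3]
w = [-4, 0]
Yes

Form the augmented matrix and row-reduce:
[v₁|v₂|w] = 
  [  1,  -1,  -4]
  [ -1,  -3,   0]
R2 → R2 + (1)·R1
REF = 
  [  1,  -1,  -4]
  [  0,  -4,  -4]

No row of the form [0 0 | nonzero], so the system is consistent. Back-substitution gives c₁ = -3, c₂ = 1: w = (-3)·v₁ + (1)·v₂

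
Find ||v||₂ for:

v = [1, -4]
4.123

||v||₂ = √((1)² + (-4)²) = √17 = 4.123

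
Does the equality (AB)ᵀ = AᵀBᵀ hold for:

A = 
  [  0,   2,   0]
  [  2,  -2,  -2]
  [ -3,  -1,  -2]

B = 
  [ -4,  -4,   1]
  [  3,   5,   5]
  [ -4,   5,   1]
No

(AB)ᵀ = 
  [  6,  -6,  17]
  [ 10, -28,  -3]
  [ 10, -10, -10]

AᵀBᵀ = 
  [-11,  -5,   7]
  [ -1,  -9, -19]
  [  6, -20, -12]

The two matrices differ, so (AB)ᵀ ≠ AᵀBᵀ in general. The correct identity is (AB)ᵀ = BᵀAᵀ.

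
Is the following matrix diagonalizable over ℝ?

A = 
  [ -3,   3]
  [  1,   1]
Yes

tr(A) = -2, det(A) = -6
Characteristic polynomial: λ² - tr(A)λ + det(A) = λ² + 2λ - 6
λ² + 2λ - 6 = 0  ⇒  λ = (-2 ± √((2)² - 4·(-6)))/2 = (-2 ± √(28))/2
  = -1 + √7,  -1 - √7
Eigenvalues: -1 + √7, -1 - √7  (≈ 1.646, -3.646)
The two irrational eigenvalues are distinct (simple), so each has alg. mult. = geom. mult. = 1.
Sum of geometric multiplicities equals n, so A has n independent eigenvectors.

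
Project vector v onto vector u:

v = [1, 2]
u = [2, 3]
v·u = (1)(2) + (2)(3) = 8
u·u = (2)² + (3)² = 13
proj_u(v) = (v·u / u·u) × u = (8/13) × u

proj_u(v) = [16/13, 24/13]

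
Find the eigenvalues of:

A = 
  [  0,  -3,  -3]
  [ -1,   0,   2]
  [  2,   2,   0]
Characteristic polynomial: det(λI - A) = λ³ - λ + 6
Testing integer divisors of the constant term: p(-2) = 0, so (λ + 2) is a factor:
p(λ) = (λ + 2)(λ² - 2λ + 3)
λ² - 2λ + 3 = 0  ⇒  λ = (2 ± √((-2)² - 4·(3)))/2 = (2 ± √(-8))/2
  = 1 + i√2,  1 - i√2

λ = -2, 1 + i√2, 1 - i√2  (≈ -2, 1 + 1.414i, 1 - 1.414i)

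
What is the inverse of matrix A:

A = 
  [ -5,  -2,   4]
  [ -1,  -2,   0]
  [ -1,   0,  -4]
det(A) = (-5)·((-2)(-4) - (0)(0)) - (-2)·((-1)(-4) - (0)(-1)) + (4)·((-1)(0) - (-2)(-1))
  = (-5)(8) - (-2)(4) + (4)(-2)
  = -40
det(A) = -40 ≠ 0, so A is invertible.

Cofactors Cᵢⱼ = (-1)ⁱ⁺ʲ·Mᵢⱼ:
C = 
  [  8,  -4,  -2]
  [ -8,  24,   2]
  [  8,  -4,   8]

adj(A) = Cᵀ:
adj(A) = 
  [  8,  -8,   8]
  [ -4,  24,  -4]
  [ -2,   2,   8]

A⁻¹ = (-1/40) · adj(A):
A⁻¹ = 
  [ -1/5,   1/5,  -1/5]
  [ 1/10,  -3/5,  1/10]
  [ 1/20, -1/20,  -1/5]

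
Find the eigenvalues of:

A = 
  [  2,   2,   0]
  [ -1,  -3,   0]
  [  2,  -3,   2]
Characteristic polynomial: det(λI - A) = λ³ - λ² - 6λ + 8
Testing integer divisors of the constant term: p(2) = 0, so (λ - 2) is a factor:
p(λ) = (λ - 2)(λ² + λ - 4)
λ² + λ - 4 = 0  ⇒  λ = (-1 ± √((1)² - 4·(-4)))/2 = (-1 ± √(17))/2
  = (-1 + √17)/2,  (-1 - √17)/2

λ = 2, (-1 + √17)/2, (-1 - √17)/2  (≈ 2, 1.562, -2.562)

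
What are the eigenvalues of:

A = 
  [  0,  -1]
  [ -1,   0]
λ = 1, -1

tr(A) = 0, det(A) = -1
Characteristic polynomial: λ² - tr(A)λ + det(A) = λ² - 1
λ² - 1 = (λ + 1)(λ - 1)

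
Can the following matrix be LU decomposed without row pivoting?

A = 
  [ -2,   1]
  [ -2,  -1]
Yes.
A[1,1] = -2 ≠ 0, so Gaussian elimination proceeds without a row swap: multiplier ℓ₂₁ = (-2)/(-2) = 1, and U[2,2] = -1 - (1)(1) = -2.
L = 
  [  1,   0]
  [  1,   1]
U = 
  [ -2,   1]
  [  0,  -2]
Check row 2 of LU: [(1)(-2), (1)(1) + (-2)] = [-2, -1] = row 2 of A ✓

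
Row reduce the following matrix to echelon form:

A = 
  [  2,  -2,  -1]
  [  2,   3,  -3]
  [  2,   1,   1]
Row operations:
R2 → R2 - (1)·R1
R3 → R3 - (1)·R1
R3 → R3 - (3/5)·R2

Resulting echelon form:
REF = 
  [   2,   -2,   -1]
  [   0,    5,   -2]
  [   0,    0, 16/5]

Rank = 3 (number of non-zero pivot rows).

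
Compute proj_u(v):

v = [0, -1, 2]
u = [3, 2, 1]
v·u = (0)(3) + (-1)(2) + (2)(1) = 0
u·u = (3)² + (2)² + (1)² = 14
proj_u(v) = (v·u / u·u) × u = (0/14) × u = (0) × u

proj_u(v) = [0, 0, 0]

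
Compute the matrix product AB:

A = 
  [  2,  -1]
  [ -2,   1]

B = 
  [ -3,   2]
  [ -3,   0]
AB = 
  [ -3,   4]
  [  3,  -4]

A is 2×2 and B is 2×2, so AB is 2×2. Each entry is (row of A)·(column of B):
AB[1,1] = (2)(-3) + (-1)(-3) = -3
AB[1,2] = (2)(2) + (-1)(0) = 4
AB[2,1] = (-2)(-3) + (1)(-3) = 3
AB[2,2] = (-2)(2) + (1)(0) = -4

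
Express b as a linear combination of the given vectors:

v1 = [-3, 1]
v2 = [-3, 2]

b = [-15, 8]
c1 = 2, c2 = 3

b = 2·v1 + 3·v2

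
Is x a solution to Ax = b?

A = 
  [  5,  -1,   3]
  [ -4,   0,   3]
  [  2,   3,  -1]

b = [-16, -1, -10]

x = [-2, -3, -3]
Yes

Ax = [-16, -1, -10] = b ✓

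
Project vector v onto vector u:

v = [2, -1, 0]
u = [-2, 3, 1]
proj_u(v) = [1, -3/2, -1/2]

v·u = (2)(-2) + (-1)(3) + (0)(1) = -7
u·u = (-2)² + (3)² + (1)² = 14
proj_u(v) = (v·u / u·u) × u = (-7/14) × u = (-1/2) × u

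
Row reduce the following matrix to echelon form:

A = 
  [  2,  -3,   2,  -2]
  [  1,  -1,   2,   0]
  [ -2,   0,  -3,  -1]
Row operations:
R2 → R2 - (1/2)·R1
R3 → R3 + (1)·R1
R3 → R3 + (6)·R2

Resulting echelon form:
REF = 
  [  2,  -3,   2,  -2]
  [  0, 1/2,   1,   1]
  [  0,   0,   5,   3]

Rank = 3 (number of non-zero pivot rows).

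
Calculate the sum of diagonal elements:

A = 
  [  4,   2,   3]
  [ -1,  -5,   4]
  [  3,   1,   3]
2

tr(A) = 4 + -5 + 3 = 2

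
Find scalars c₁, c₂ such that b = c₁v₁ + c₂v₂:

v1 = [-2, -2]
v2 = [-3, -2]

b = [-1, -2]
c1 = 2, c2 = -1

b = 2·v1 + -1·v2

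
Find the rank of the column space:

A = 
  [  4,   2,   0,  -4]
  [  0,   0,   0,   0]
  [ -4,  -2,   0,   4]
Row reduce:
R3 → R3 + (1)·R1
REF = 
  [  4,   2,   0,  -4]
  [  0,   0,   0,   0]
  [  0,   0,   0,   0]
Pivot columns: 1 → 1 pivot.
dim(Col(A)) = number of pivot columns = 1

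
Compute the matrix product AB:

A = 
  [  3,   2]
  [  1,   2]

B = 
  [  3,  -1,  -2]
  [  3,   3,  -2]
A is 2×2 and B is 2×3, so AB is 2×3. Each entry is (row of A)·(column of B):
AB[1,1] = (3)(3) + (2)(3) = 15
AB[1,2] = (3)(-1) + (2)(3) = 3
AB[1,3] = (3)(-2) + (2)(-2) = -10
AB[2,1] = (1)(3) + (2)(3) = 9
AB[2,2] = (1)(-1) + (2)(3) = 5
AB[2,3] = (1)(-2) + (2)(-2) = -6

AB = 
  [ 15,   3, -10]
  [  9,   5,  -6]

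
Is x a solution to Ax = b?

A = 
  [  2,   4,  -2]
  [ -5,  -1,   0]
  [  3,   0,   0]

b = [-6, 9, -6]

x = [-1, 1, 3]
No

Ax = [-4, 4, -3] ≠ b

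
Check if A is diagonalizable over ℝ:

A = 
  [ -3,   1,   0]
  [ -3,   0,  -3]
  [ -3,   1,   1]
No

Characteristic polynomial: det(λI - A) = λ³ + 2λ² + 3λ - 3
By the rational root theorem any rational root is an integer dividing 3; none of those is a root, so p(λ) has no rational roots and hence (being an irreducible cubic) no repeated roots.
Discriminant of the cubic: Δ = -543
Δ < 0 ⇒ one real eigenvalue and a complex-conjugate pair: λ ≈ -1.32 + 1.717i, -1.32 - 1.717i, 0.6398
Has complex eigenvalues (not diagonalizable over ℝ).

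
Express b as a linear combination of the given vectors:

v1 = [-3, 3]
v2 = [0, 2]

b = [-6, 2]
c1 = 2, c2 = -2

b = 2·v1 + -2·v2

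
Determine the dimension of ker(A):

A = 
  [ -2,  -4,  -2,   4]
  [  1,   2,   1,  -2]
nullity(A) = 3

Row reduce:
R2 → R2 + (1/2)·R1
REF = 
  [ -2,  -4,  -2,   4]
  [  0,   0,   0,   0]
Pivot columns: 1 → 1 pivot.
rank(A) = 1, so nullity(A) = 4 - 1 = 3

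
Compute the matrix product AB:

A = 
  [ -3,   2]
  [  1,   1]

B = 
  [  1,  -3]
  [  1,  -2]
A is 2×2 and B is 2×2, so AB is 2×2. Each entry is (row of A)·(column of B):
AB[1,1] = (-3)(1) + (2)(1) = -1
AB[1,2] = (-3)(-3) + (2)(-2) = 5
AB[2,1] = (1)(1) + (1)(1) = 2
AB[2,2] = (1)(-3) + (1)(-2) = -5

AB = 
  [ -1,   5]
  [  2,  -5]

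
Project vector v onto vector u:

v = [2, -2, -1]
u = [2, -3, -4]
proj_u(v) = [28/29, -42/29, -56/29]

v·u = (2)(2) + (-2)(-3) + (-1)(-4) = 14
u·u = (2)² + (-3)² + (-4)² = 29
proj_u(v) = (v·u / u·u) × u = (14/29) × u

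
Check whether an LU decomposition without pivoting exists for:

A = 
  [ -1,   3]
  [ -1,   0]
Yes.
A[1,1] = -1 ≠ 0, so Gaussian elimination proceeds without a row swap: multiplier ℓ₂₁ = (-1)/(-1) = 1, and U[2,2] = 0 - (1)(3) = -3.
L = 
  [  1,   0]
  [  1,   1]
U = 
  [ -1,   3]
  [  0,  -3]
Check row 2 of LU: [(1)(-1), (1)(3) + (-3)] = [-1, 0] = row 2 of A ✓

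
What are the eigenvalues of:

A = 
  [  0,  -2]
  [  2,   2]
tr(A) = 2, det(A) = 4
Characteristic polynomial: λ² - tr(A)λ + det(A) = λ² - 2λ + 4
λ² - 2λ + 4 = 0  ⇒  λ = (2 ± √((-2)² - 4·(4)))/2 = (2 ± √(-12))/2
  = 1 + i√3,  1 - i√3

λ = 1 + i√3, 1 - i√3  (≈ 1 + 1.732i, 1 - 1.732i)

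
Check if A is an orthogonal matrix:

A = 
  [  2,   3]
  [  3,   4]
No

AᵀA = 
  [ 13,  18]
  [ 18,  25]
≠ I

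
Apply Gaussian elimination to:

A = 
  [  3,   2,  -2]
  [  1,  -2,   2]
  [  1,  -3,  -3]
Row operations:
R2 → R2 - (1/3)·R1
R3 → R3 - (1/3)·R1
R3 → R3 - (11/8)·R2

Resulting echelon form:
REF = 
  [   3,    2,   -2]
  [   0, -8/3,  8/3]
  [   0,    0,   -6]

Rank = 3 (number of non-zero pivot rows).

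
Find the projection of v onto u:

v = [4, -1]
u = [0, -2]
proj_u(v) = [0, -1]

v·u = (4)(0) + (-1)(-2) = 2
u·u = (0)² + (-2)² = 4
proj_u(v) = (v·u / u·u) × u = (2/4) × u = (1/2) × u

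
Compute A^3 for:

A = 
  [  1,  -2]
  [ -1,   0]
A^3 = 
  [  5,  -6]
  [ -3,   2]

A² = A·A:
A²[1,1] = (1)(1) + (-2)(-1) = 3
A²[1,2] = (1)(-2) + (-2)(0) = -2
A²[2,1] = (-1)(1) + (0)(-1) = -1
A²[2,2] = (-1)(-2) + (0)(0) = 2
A² = 
  [  3,  -2]
  [ -1,   2]

A^3 = A^2·A:
A^3[1,1] = (3)(1) + (-2)(-1) = 5
A^3[1,2] = (3)(-2) + (-2)(0) = -6
A^3[2,1] = (-1)(1) + (2)(-1) = -3
A^3[2,2] = (-1)(-2) + (2)(0) = 2
A^3 = 
  [  5,  -6]
  [ -3,   2]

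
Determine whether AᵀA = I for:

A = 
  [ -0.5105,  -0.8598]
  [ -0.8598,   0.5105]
Yes

AᵀA = 
  [  0.9999,   0]
  [  0,   0.9999]
≈ I (equal to I up to the 4-dp rounding of the entries)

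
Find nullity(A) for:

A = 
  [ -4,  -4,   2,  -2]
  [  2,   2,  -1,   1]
nullity(A) = 3

Row reduce:
R2 → R2 + (1/2)·R1
REF = 
  [ -4,  -4,   2,  -2]
  [  0,   0,   0,   0]
Pivot columns: 1 → 1 pivot.
rank(A) = 1, so nullity(A) = 4 - 1 = 3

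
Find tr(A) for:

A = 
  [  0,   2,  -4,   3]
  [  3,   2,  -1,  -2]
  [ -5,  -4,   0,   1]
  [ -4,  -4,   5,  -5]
-3

tr(A) = 0 + 2 + 0 + -5 = -3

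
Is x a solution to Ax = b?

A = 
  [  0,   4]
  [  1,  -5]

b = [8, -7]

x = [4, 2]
No

Ax = [8, -6] ≠ b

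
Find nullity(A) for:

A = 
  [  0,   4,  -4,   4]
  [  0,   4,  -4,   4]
nullity(A) = 3

Row reduce:
R2 → R2 - (1)·R1
REF = 
  [  0,   4,  -4,   4]
  [  0,   0,   0,   0]
Pivot columns: 2 → 1 pivot.
rank(A) = 1, so nullity(A) = 4 - 1 = 3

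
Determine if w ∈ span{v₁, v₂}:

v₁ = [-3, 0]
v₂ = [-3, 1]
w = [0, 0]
Yes

Form the augmented matrix and row-reduce:
[v₁|v₂|w] = 
  [ -3,  -3,   0]
  [  0,   1,   0]
(already in echelon form — no row operations needed)

No row of the form [0 0 | nonzero], so the system is consistent. Back-substitution gives c₁ = 0, c₂ = 0: w = (0)·v₁ + (0)·v₂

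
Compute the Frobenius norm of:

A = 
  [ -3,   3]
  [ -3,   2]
||A||_F = 5.568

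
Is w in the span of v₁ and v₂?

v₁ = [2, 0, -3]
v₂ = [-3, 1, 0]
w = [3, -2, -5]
No

Form the augmented matrix and row-reduce:
[v₁|v₂|w] = 
  [  2,  -3,   3]
  [  0,   1,  -2]
  [ -3,   0,  -5]
R3 → R3 + (3/2)·R1
R3 → R3 + (9/2)·R2
REF = 
  [    2,    -3,     3]
  [    0,     1,    -2]
  [    0,     0, -19/2]

Row 3 reads [0 0 | -19/2], i.e. 0 = -19/2, so the system is inconsistent and w ∉ span{v₁, v₂}.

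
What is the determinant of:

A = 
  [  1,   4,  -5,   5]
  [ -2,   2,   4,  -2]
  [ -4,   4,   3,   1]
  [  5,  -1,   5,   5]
Cofactor expansion along row 1: det(A) = a₁₁M₁₁ - a₁₂M₁₂ + a₁₃M₁₃ - a₁₄M₁₄

M₁₁ = det[[2, 4, -2]; [4, 3, 1]; [-1, 5, 5]]
  = (2)·((3)(5) - (1)(5)) - (4)·((4)(5) - (1)(-1)) + (-2)·((4)(5) - (3)(-1))
  = (2)(10) - (4)(21) + (-2)(23)
  = -110
M₁₂ = det[[-2, 4, -2]; [-4, 3, 1]; [5, 5, 5]]
  = (-2)·((3)(5) - (1)(5)) - (4)·((-4)(5) - (1)(5)) + (-2)·((-4)(5) - (3)(5))
  = (-2)(10) - (4)(-25) + (-2)(-35)
  = 150
M₁₃ = det[[-2, 2, -2]; [-4, 4, 1]; [5, -1, 5]]
  = (-2)·((4)(5) - (1)(-1)) - (2)·((-4)(5) - (1)(5)) + (-2)·((-4)(-1) - (4)(5))
  = (-2)(21) - (2)(-25) + (-2)(-16)
  = 40
M₁₄ = det[[-2, 2, 4]; [-4, 4, 3]; [5, -1, 5]]
  = (-2)·((4)(5) - (3)(-1)) - (2)·((-4)(5) - (3)(5)) + (4)·((-4)(-1) - (4)(5))
  = (-2)(23) - (2)(-35) + (4)(-16)
  = -40

det(A) = (1)(-110) - (4)(150) + (-5)(40) - (5)(-40) = -710

det(A) = -710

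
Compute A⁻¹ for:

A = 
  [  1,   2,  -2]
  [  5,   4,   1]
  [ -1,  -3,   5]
det(A) = (1)·((4)(5) - (1)(-3)) - (2)·((5)(5) - (1)(-1)) + (-2)·((5)(-3) - (4)(-1))
  = (1)(23) - (2)(26) + (-2)(-11)
  = -7
det(A) = -7 ≠ 0, so A is invertible.

Cofactors Cᵢⱼ = (-1)ⁱ⁺ʲ·Mᵢⱼ:
C = 
  [ 23, -26, -11]
  [ -4,   3,   1]
  [ 10, -11,  -6]

adj(A) = Cᵀ:
adj(A) = 
  [ 23,  -4,  10]
  [-26,   3, -11]
  [-11,   1,  -6]

A⁻¹ = (-1/7) · adj(A):
A⁻¹ = 
  [-23/7,   4/7, -10/7]
  [ 26/7,  -3/7,  11/7]
  [ 11/7,  -1/7,   6/7]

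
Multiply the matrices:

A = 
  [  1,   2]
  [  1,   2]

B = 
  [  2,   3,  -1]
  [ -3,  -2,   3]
A is 2×2 and B is 2×3, so AB is 2×3. Each entry is (row of A)·(column of B):
AB[1,1] = (1)(2) + (2)(-3) = -4
AB[1,2] = (1)(3) + (2)(-2) = -1
AB[1,3] = (1)(-1) + (2)(3) = 5
AB[2,1] = (1)(2) + (2)(-3) = -4
AB[2,2] = (1)(3) + (2)(-2) = -1
AB[2,3] = (1)(-1) + (2)(3) = 5

AB = 
  [ -4,  -1,   5]
  [ -4,  -1,   5]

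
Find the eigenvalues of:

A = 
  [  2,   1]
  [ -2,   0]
tr(A) = 2, det(A) = 2
Characteristic polynomial: λ² - tr(A)λ + det(A) = λ² - 2λ + 2
λ² - 2λ + 2 = 0  ⇒  λ = (2 ± √((-2)² - 4·(2)))/2 = (2 ± √(-4))/2
  = 1 + i,  1 - i

λ = 1 + i, 1 - i  (≈ 1 + 1i, 1 - 1i)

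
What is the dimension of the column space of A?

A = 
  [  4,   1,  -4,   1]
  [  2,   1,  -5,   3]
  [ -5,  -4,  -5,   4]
Row reduce:
R2 → R2 - (1/2)·R1
R3 → R3 + (5/4)·R1
R3 → R3 + (11/2)·R2
REF = 
  [    4,     1,    -4,     1]
  [    0,   1/2,    -3,   5/2]
  [    0,     0, -53/2,    19]
Pivot columns: 1, 2, 3 → 3 pivots.
dim(Col(A)) = number of pivot columns = 3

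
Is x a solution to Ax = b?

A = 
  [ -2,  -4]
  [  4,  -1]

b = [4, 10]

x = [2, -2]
Yes

Ax = [4, 10] = b ✓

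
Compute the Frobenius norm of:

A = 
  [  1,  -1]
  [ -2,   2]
||A||_F = 3.162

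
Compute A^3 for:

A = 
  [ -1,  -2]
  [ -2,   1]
A² = A·A:
A²[1,1] = (-1)(-1) + (-2)(-2) = 5
A²[1,2] = (-1)(-2) + (-2)(1) = 0
A²[2,1] = (-2)(-1) + (1)(-2) = 0
A²[2,2] = (-2)(-2) + (1)(1) = 5
A² = 
  [  5,   0]
  [  0,   5]

A^3 = A^2·A:
A^3[1,1] = (5)(-1) + (0)(-2) = -5
A^3[1,2] = (5)(-2) + (0)(1) = -10
A^3[2,1] = (0)(-1) + (5)(-2) = -10
A^3[2,2] = (0)(-2) + (5)(1) = 5
A^3 = 
  [ -5, -10]
  [-10,   5]

Therefore
A^3 = 
  [ -5, -10]
  [-10,   5]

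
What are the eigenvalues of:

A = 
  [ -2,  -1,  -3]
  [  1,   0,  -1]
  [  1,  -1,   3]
λ = 3, -1 + i√2, -1 - i√2  (≈ 3, -1 + 1.414i, -1 - 1.414i)

Characteristic polynomial: det(λI - A) = λ³ - λ² - 3λ - 9
Testing integer divisors of the constant term: p(3) = 0, so (λ - 3) is a factor:
p(λ) = (λ - 3)(λ² + 2λ + 3)
λ² + 2λ + 3 = 0  ⇒  λ = (-2 ± √((2)² - 4·(3)))/2 = (-2 ± √(-8))/2
  = -1 + i√2,  -1 - i√2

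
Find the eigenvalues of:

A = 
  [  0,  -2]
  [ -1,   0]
tr(A) = 0, det(A) = -2
Characteristic polynomial: λ² - tr(A)λ + det(A) = λ² - 2
λ² - 2 = 0  ⇒  λ = (0 ± √((0)² - 4·(-2)))/2 = (0 ± √(8))/2
  = √2,  -√2

λ = √2, -√2  (≈ 1.414, -1.414)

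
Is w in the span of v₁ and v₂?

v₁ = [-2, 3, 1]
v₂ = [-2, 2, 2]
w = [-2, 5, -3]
No

Form the augmented matrix and row-reduce:
[v₁|v₂|w] = 
  [ -2,  -2,  -2]
  [  3,   2,   5]
  [  1,   2,  -3]
R2 → R2 + (3/2)·R1
R3 → R3 + (1/2)·R1
R3 → R3 + (1)·R2
REF = 
  [ -2,  -2,  -2]
  [  0,  -1,   2]
  [  0,   0,  -2]

Row 3 reads [0 0 | -2], i.e. 0 = -2, so the system is inconsistent and w ∉ span{v₁, v₂}.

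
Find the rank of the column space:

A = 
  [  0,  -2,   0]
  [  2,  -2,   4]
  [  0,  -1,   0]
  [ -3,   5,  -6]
dim(Col(A)) = 2

Row reduce:
Swap R1 ↔ R2
R4 → R4 + (3/2)·R1
R3 → R3 - (1/2)·R2
R4 → R4 + (1)·R2
REF = 
  [  2,  -2,   4]
  [  0,  -2,   0]
  [  0,   0,   0]
  [  0,   0,   0]
Pivot columns: 1, 2 → 2 pivots.
dim(Col(A)) = number of pivot columns = 2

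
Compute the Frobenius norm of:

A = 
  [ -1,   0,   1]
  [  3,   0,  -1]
||A||_F = 3.464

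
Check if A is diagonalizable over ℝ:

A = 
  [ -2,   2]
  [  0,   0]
Yes

tr(A) = -2, det(A) = 0
Characteristic polynomial: λ² - tr(A)λ + det(A) = λ² + 2λ
λ² + 2λ = λ(λ + 2)
Eigenvalues: 0, -2
λ=-2: alg. mult. = 1, geom. mult. = 2 - rank(A - (-2)I) = 2 - 1 = 1
λ=0: alg. mult. = 1, geom. mult. = 2 - rank(A - (0)I) = 2 - 1 = 1
Sum of geometric multiplicities equals n, so A has n independent eigenvectors.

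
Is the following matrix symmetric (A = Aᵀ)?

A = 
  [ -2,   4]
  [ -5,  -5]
No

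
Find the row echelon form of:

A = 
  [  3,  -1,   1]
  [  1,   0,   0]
Row operations:
R2 → R2 - (1/3)·R1

Resulting echelon form:
REF = 
  [   3,   -1,    1]
  [   0,  1/3, -1/3]

Rank = 2 (number of non-zero pivot rows).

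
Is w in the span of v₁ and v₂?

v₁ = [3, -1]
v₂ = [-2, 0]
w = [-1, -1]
Yes

Form the augmented matrix and row-reduce:
[v₁|v₂|w] = 
  [  3,  -2,  -1]
  [ -1,   0,  -1]
R2 → R2 + (1/3)·R1
REF = 
  [   3,   -2,   -1]
  [   0, -2/3, -4/3]

No row of the form [0 0 | nonzero], so the system is consistent. Back-substitution gives c₁ = 1, c₂ = 2: w = (1)·v₁ + (2)·v₂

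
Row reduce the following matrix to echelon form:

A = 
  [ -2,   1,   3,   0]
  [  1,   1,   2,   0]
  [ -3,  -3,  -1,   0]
Row operations:
R2 → R2 + (1/2)·R1
R3 → R3 - (3/2)·R1
R3 → R3 + (3)·R2

Resulting echelon form:
REF = 
  [ -2,   1,   3,   0]
  [  0, 3/2, 7/2,   0]
  [  0,   0,   5,   0]

Rank = 3 (number of non-zero pivot rows).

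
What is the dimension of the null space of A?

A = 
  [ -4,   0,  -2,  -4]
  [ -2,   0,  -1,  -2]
nullity(A) = 3

Row reduce:
R2 → R2 - (1/2)·R1
REF = 
  [ -4,   0,  -2,  -4]
  [  0,   0,   0,   0]
Pivot columns: 1 → 1 pivot.
rank(A) = 1, so nullity(A) = 4 - 1 = 3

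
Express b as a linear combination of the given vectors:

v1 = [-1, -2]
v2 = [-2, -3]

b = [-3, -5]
c1 = 1, c2 = 1

b = 1·v1 + 1·v2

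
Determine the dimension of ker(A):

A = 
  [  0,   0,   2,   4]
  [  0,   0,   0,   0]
nullity(A) = 3

Row reduce:
(no row operations needed)
REF = 
  [  0,   0,   2,   4]
  [  0,   0,   0,   0]
Pivot columns: 3 → 1 pivot.
rank(A) = 1, so nullity(A) = 4 - 1 = 3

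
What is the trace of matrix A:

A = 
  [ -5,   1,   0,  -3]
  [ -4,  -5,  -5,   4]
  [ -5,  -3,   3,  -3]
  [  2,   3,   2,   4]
-3

tr(A) = -5 + -5 + 3 + 4 = -3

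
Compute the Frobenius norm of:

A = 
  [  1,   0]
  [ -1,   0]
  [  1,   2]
||A||_F = 2.646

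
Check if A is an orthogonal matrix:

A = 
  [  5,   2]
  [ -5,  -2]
No

AᵀA = 
  [ 50,  20]
  [ 20,   8]
≠ I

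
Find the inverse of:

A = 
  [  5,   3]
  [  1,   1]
det(A) = (5)(1) - (3)(1) = 2
For a 2×2 matrix, A⁻¹ = (1/det(A)) · [[d, -b], [-c, a]]
    = (1/2) · [[1, -3], [-1, 5]]

A⁻¹ = 
  [ 1/2, -3/2]
  [-1/2,  5/2]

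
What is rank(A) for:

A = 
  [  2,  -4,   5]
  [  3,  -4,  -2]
Row reduce:
R2 → R2 - (3/2)·R1
REF = 
  [    2,    -4,     5]
  [    0,     2, -19/2]
Pivot columns: 1, 2 → 2 pivots.

rank(A) = 2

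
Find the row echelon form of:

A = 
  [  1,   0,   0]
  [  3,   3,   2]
Row operations:
R2 → R2 - (3)·R1

Resulting echelon form:
REF = 
  [  1,   0,   0]
  [  0,   3,   2]

Rank = 2 (number of non-zero pivot rows).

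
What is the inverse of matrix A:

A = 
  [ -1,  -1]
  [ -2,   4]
det(A) = (-1)(4) - (-1)(-2) = -6
For a 2×2 matrix, A⁻¹ = (1/det(A)) · [[d, -b], [-c, a]]
    = (-1/6) · [[4, 1], [2, -1]]

A⁻¹ = 
  [-2/3, -1/6]
  [-1/3,  1/6]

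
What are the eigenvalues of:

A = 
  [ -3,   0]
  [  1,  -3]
λ = -3, -3

tr(A) = -6, det(A) = 9
Characteristic polynomial: λ² - tr(A)λ + det(A) = λ² + 6λ + 9
λ² + 6λ + 9 = (λ + 3)²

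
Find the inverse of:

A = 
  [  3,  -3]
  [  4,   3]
det(A) = (3)(3) - (-3)(4) = 21
For a 2×2 matrix, A⁻¹ = (1/det(A)) · [[d, -b], [-c, a]]
    = (1/21) · [[3, 3], [-4, 3]]

A⁻¹ = 
  [  1/7,   1/7]
  [-4/21,   1/7]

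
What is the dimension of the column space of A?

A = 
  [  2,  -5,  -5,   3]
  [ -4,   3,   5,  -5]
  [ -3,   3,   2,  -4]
Row reduce:
R2 → R2 + (2)·R1
R3 → R3 + (3/2)·R1
R3 → R3 - (9/14)·R2
REF = 
  [    2,    -5,    -5,     3]
  [    0,    -7,    -5,     1]
  [    0,     0, -16/7,  -1/7]
Pivot columns: 1, 2, 3 → 3 pivots.
dim(Col(A)) = number of pivot columns = 3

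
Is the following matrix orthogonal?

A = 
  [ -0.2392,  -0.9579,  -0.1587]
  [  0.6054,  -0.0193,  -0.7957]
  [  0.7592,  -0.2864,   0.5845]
Yes

AᵀA = 
  [  1.0001,   0,   0]
  [  0,   1,   0]
  [  0,   0,   1]
≈ I (equal to I up to the 4-dp rounding of the entries)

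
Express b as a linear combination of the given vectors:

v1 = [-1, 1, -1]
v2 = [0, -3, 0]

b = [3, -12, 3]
c1 = -3, c2 = 3

b = -3·v1 + 3·v2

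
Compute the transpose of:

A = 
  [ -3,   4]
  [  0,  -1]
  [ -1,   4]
Aᵀ = 
  [ -3,   0,  -1]
  [  4,  -1,   4]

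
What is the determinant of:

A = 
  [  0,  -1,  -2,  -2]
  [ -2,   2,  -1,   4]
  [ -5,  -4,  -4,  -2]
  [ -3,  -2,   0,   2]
Cofactor expansion along row 1: det(A) = a₁₁M₁₁ - a₁₂M₁₂ + a₁₃M₁₃ - a₁₄M₁₄

M₁₁ = det[[2, -1, 4]; [-4, -4, -2]; [-2, 0, 2]]
  = (2)·((-4)(2) - (-2)(0)) - (-1)·((-4)(2) - (-2)(-2)) + (4)·((-4)(0) - (-4)(-2))
  = (2)(-8) - (-1)(-12) + (4)(-8)
  = -60
M₁₂ = det[[-2, -1, 4]; [-5, -4, -2]; [-3, 0, 2]]
  = (-2)·((-4)(2) - (-2)(0)) - (-1)·((-5)(2) - (-2)(-3)) + (4)·((-5)(0) - (-4)(-3))
  = (-2)(-8) - (-1)(-16) + (4)(-12)
  = -48
M₁₃ = det[[-2, 2, 4]; [-5, -4, -2]; [-3, -2, 2]]
  = (-2)·((-4)(2) - (-2)(-2)) - (2)·((-5)(2) - (-2)(-3)) + (4)·((-5)(-2) - (-4)(-3))
  = (-2)(-12) - (2)(-16) + (4)(-2)
  = 48
M₁₄ = det[[-2, 2, -1]; [-5, -4, -4]; [-3, -2, 0]]
  = (-2)·((-4)(0) - (-4)(-2)) - (2)·((-5)(0) - (-4)(-3)) + (-1)·((-5)(-2) - (-4)(-3))
  = (-2)(-8) - (2)(-12) + (-1)(-2)
  = 42

det(A) = (0)(-60) - (-1)(-48) + (-2)(48) - (-2)(42) = -60

det(A) = -60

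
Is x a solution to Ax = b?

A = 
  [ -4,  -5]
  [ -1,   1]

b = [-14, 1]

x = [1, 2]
Yes

Ax = [-14, 1] = b ✓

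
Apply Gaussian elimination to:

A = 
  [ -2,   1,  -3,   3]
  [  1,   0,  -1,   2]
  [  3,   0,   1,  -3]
Row operations:
R2 → R2 + (1/2)·R1
R3 → R3 + (3/2)·R1
R3 → R3 - (3)·R2

Resulting echelon form:
REF = 
  [  -2,    1,   -3,    3]
  [   0,  1/2, -5/2,  7/2]
  [   0,    0,    4,   -9]

Rank = 3 (number of non-zero pivot rows).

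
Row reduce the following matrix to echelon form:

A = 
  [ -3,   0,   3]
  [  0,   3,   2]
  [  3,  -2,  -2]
Row operations:
R3 → R3 + (1)·R1
R3 → R3 + (2/3)·R2

Resulting echelon form:
REF = 
  [ -3,   0,   3]
  [  0,   3,   2]
  [  0,   0, 7/3]

Rank = 3 (number of non-zero pivot rows).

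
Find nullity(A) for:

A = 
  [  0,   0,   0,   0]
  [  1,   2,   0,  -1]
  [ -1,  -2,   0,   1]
nullity(A) = 3

Row reduce:
Swap R1 ↔ R2
R3 → R3 + (1)·R1
REF = 
  [  1,   2,   0,  -1]
  [  0,   0,   0,   0]
  [  0,   0,   0,   0]
Pivot columns: 1 → 1 pivot.
rank(A) = 1, so nullity(A) = 4 - 1 = 3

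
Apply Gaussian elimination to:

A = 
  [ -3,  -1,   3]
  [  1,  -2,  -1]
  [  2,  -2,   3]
Row operations:
R2 → R2 + (1/3)·R1
R3 → R3 + (2/3)·R1
R3 → R3 - (8/7)·R2

Resulting echelon form:
REF = 
  [  -3,   -1,    3]
  [   0, -7/3,    0]
  [   0,    0,    5]

Rank = 3 (number of non-zero pivot rows).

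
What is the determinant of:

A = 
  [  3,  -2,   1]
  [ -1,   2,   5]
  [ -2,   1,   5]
28

Cofactor expansion along row 1:
det(A) = (3)·((2)(5) - (5)(1)) - (-2)·((-1)(5) - (5)(-2)) + (1)·((-1)(1) - (2)(-2))
  = (3)(5) - (-2)(5) + (1)(3)
  = 28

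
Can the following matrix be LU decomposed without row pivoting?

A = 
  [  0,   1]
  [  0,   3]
Yes.
The first column is zero, so A is already upper triangular: L = I, U = A.
L = 
  [  1,   0]
  [  0,   1]
U = 
  [  0,   1]
  [  0,   3]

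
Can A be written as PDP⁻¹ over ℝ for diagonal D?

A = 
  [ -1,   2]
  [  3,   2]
Yes

tr(A) = 1, det(A) = -8
Characteristic polynomial: λ² - tr(A)λ + det(A) = λ² - λ - 8
λ² - λ - 8 = 0  ⇒  λ = (1 ± √((-1)² - 4·(-8)))/2 = (1 ± √(33))/2
  = (1 + √33)/2,  (1 - √33)/2
Eigenvalues: (1 + √33)/2, (1 - √33)/2  (≈ 3.372, -2.372)
The two irrational eigenvalues are distinct (simple), so each has alg. mult. = geom. mult. = 1.
Sum of geometric multiplicities equals n, so A has n independent eigenvectors.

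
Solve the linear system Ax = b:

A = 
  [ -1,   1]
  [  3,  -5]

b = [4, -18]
x = [-1, 3]

Row reduce the augmented matrix [A|b]:
R2 → R2 + (3)·R1
REF = 
  [ -1,   1,   4]
  [  0,  -2,  -6]

Back-substitution:
x₂ = (-6) / (-2) = 3
x₁ = (4 - (1)(3)) / (-1) = -1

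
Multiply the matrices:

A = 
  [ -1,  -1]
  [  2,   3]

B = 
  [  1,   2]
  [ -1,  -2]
A is 2×2 and B is 2×2, so AB is 2×2. Each entry is (row of A)·(column of B):
AB[1,1] = (-1)(1) + (-1)(-1) = 0
AB[1,2] = (-1)(2) + (-1)(-2) = 0
AB[2,1] = (2)(1) + (3)(-1) = -1
AB[2,2] = (2)(2) + (3)(-2) = -2

AB = 
  [  0,   0]
  [ -1,  -2]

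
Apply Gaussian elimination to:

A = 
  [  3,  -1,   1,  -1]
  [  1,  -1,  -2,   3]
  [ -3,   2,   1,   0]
Row operations:
R2 → R2 - (1/3)·R1
R3 → R3 + (1)·R1
R3 → R3 + (3/2)·R2

Resulting echelon form:
REF = 
  [   3,   -1,    1,   -1]
  [   0, -2/3, -7/3, 10/3]
  [   0,    0, -3/2,    4]

Rank = 3 (number of non-zero pivot rows).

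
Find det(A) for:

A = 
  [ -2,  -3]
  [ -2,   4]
-14

For a 2×2 matrix, det = ad - bc = (-2)(4) - (-3)(-2) = -14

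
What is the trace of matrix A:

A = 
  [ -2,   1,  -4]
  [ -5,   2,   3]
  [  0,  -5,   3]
3

tr(A) = -2 + 2 + 3 = 3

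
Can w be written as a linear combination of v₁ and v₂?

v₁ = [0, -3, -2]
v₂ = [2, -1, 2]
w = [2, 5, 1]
No

Form the augmented matrix and row-reduce:
[v₁|v₂|w] = 
  [  0,   2,   2]
  [ -3,  -1,   5]
  [ -2,   2,   1]
Swap R1 ↔ R2
R3 → R3 - (2/3)·R1
R3 → R3 - (4/3)·R2
REF = 
  [ -3,  -1,   5]
  [  0,   2,   2]
  [  0,   0,  -5]

Row 3 reads [0 0 | -5], i.e. 0 = -5, so the system is inconsistent and w ∉ span{v₁, v₂}.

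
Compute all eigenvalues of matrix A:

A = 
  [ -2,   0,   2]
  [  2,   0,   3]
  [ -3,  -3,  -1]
λ = -2, (-1 + i√59)/2, (-1 - i√59)/2  (≈ -2, -0.5 + 3.841i, -0.5 - 3.841i)

Characteristic polynomial: det(λI - A) = λ³ + 3λ² + 17λ + 30
Testing integer divisors of the constant term: p(-2) = 0, so (λ + 2) is a factor:
p(λ) = (λ + 2)(λ² + λ + 15)
λ² + λ + 15 = 0  ⇒  λ = (-1 ± √((1)² - 4·(15)))/2 = (-1 ± √(-59))/2
  = (-1 + i√59)/2,  (-1 - i√59)/2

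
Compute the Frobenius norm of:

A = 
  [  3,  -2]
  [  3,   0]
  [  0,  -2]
||A||_F = 5.099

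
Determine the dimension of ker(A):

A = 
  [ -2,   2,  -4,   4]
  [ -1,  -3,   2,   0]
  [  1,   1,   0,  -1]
nullity(A) = 2

Row reduce:
R2 → R2 - (1/2)·R1
R3 → R3 + (1/2)·R1
R3 → R3 + (1/2)·R2
REF = 
  [ -2,   2,  -4,   4]
  [  0,  -4,   4,  -2]
  [  0,   0,   0,   0]
Pivot columns: 1, 2 → 2 pivots.
rank(A) = 2, so nullity(A) = 4 - 2 = 2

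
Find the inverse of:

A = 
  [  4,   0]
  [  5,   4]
det(A) = (4)(4) - (0)(5) = 16
For a 2×2 matrix, A⁻¹ = (1/det(A)) · [[d, -b], [-c, a]]
    = (1/16) · [[4, 0], [-5, 4]]

A⁻¹ = 
  [  1/4,     0]
  [-5/16,   1/4]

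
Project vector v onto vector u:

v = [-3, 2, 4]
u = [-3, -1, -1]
v·u = (-3)(-3) + (2)(-1) + (4)(-1) = 3
u·u = (-3)² + (-1)² + (-1)² = 11
proj_u(v) = (v·u / u·u) × u = (3/11) × u

proj_u(v) = [-9/11, -3/11, -3/11]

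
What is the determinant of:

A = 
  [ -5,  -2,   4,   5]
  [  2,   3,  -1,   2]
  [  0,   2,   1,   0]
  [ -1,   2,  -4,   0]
245

Cofactor expansion along row 1: det(A) = a₁₁M₁₁ - a₁₂M₁₂ + a₁₃M₁₃ - a₁₄M₁₄

M₁₁ = det[[3, -1, 2]; [2, 1, 0]; [2, -4, 0]]
  = (3)·((1)(0) - (0)(-4)) - (-1)·((2)(0) - (0)(2)) + (2)·((2)(-4) - (1)(2))
  = (3)(0) - (-1)(0) + (2)(-10)
  = -20
M₁₂ = det[[2, -1, 2]; [0, 1, 0]; [-1, -4, 0]]
  = (2)·((1)(0) - (0)(-4)) - (-1)·((0)(0) - (0)(-1)) + (2)·((0)(-4) - (1)(-1))
  = (2)(0) - (-1)(0) + (2)(1)
  = 2
M₁₃ = det[[2, 3, 2]; [0, 2, 0]; [-1, 2, 0]]
  = (2)·((2)(0) - (0)(2)) - (3)·((0)(0) - (0)(-1)) + (2)·((0)(2) - (2)(-1))
  = (2)(0) - (3)(0) + (2)(2)
  = 4
M₁₄ = det[[2, 3, -1]; [0, 2, 1]; [-1, 2, -4]]
  = (2)·((2)(-4) - (1)(2)) - (3)·((0)(-4) - (1)(-1)) + (-1)·((0)(2) - (2)(-1))
  = (2)(-10) - (3)(1) + (-1)(2)
  = -25

det(A) = (-5)(-20) - (-2)(2) + (4)(4) - (5)(-25) = 245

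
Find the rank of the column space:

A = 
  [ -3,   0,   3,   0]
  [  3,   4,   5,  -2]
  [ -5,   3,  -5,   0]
dim(Col(A)) = 3

Row reduce:
R2 → R2 + (1)·R1
R3 → R3 - (5/3)·R1
R3 → R3 - (3/4)·R2
REF = 
  [ -3,   0,   3,   0]
  [  0,   4,   8,  -2]
  [  0,   0, -16, 3/2]
Pivot columns: 1, 2, 3 → 3 pivots.
dim(Col(A)) = number of pivot columns = 3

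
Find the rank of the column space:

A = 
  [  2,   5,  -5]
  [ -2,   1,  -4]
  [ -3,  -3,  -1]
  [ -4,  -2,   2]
dim(Col(A)) = 3

Row reduce:
R2 → R2 + (1)·R1
R3 → R3 + (3/2)·R1
R4 → R4 + (2)·R1
R3 → R3 - (3/4)·R2
R4 → R4 - (4/3)·R2
R4 → R4 + (16/7)·R3
REF = 
  [   2,    5,   -5]
  [   0,    6,   -9]
  [   0,    0, -7/4]
  [   0,    0,    0]
Pivot columns: 1, 2, 3 → 3 pivots.
dim(Col(A)) = number of pivot columns = 3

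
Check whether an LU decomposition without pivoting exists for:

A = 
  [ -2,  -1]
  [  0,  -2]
Yes.
A[1,1] = -2 ≠ 0, so Gaussian elimination proceeds without a row swap: multiplier ℓ₂₁ = (0)/(-2) = 0, and U[2,2] = -2 - (0)(-1) = -2.
L = 
  [  1,   0]
  [  0,   1]
U = 
  [ -2,  -1]
  [  0,  -2]
Check row 2 of LU: [(0)(-2), (0)(-1) + (-2)] = [0, -2] = row 2 of A ✓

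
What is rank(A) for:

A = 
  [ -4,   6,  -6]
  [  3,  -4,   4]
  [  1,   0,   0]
rank(A) = 2

Row reduce:
R2 → R2 + (3/4)·R1
R3 → R3 + (1/4)·R1
R3 → R3 - (3)·R2
REF = 
  [  -4,    6,   -6]
  [   0,  1/2, -1/2]
  [   0,    0,    0]
Pivot columns: 1, 2 → 2 pivots.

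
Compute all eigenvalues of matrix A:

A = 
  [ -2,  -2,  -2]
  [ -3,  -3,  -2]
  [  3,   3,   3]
λ = 0, 1, -3

Characteristic polynomial: det(λI - A) = λ³ + 2λ² - 3λ
The constant term is 0, so λ = 0 is a root: p(λ) = λ(λ² + 2λ - 3)
λ² + 2λ - 3 = (λ + 3)(λ - 1)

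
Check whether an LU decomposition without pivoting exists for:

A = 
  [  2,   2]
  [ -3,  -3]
Yes.
A[1,1] = 2 ≠ 0, so Gaussian elimination proceeds without a row swap: multiplier ℓ₂₁ = (-3)/(2) = -3/2, and U[2,2] = -3 - (-3/2)(2) = 0.
L = 
  [   1,    0]
  [-3/2,    1]
U = 
  [  2,   2]
  [  0,   0]
Check row 2 of LU: [(-3/2)(2), (-3/2)(2) + 0] = [-3, -3] = row 2 of A ✓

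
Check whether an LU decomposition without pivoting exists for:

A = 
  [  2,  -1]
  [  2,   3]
Yes.
A[1,1] = 2 ≠ 0, so Gaussian elimination proceeds without a row swap: multiplier ℓ₂₁ = (2)/(2) = 1, and U[2,2] = 3 - (1)(-1) = 4.
L = 
  [  1,   0]
  [  1,   1]
U = 
  [  2,  -1]
  [  0,   4]
Check row 2 of LU: [(1)(2), (1)(-1) + 4] = [2, 3] = row 2 of A ✓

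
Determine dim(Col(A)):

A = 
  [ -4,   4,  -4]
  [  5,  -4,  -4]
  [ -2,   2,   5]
Row reduce:
R2 → R2 + (5/4)·R1
R3 → R3 - (1/2)·R1
REF = 
  [ -4,   4,  -4]
  [  0,   1,  -9]
  [  0,   0,   7]
Pivot columns: 1, 2, 3 → 3 pivots.
dim(Col(A)) = number of pivot columns = 3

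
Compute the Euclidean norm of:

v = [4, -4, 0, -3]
6.403

||v||₂ = √((4)² + (-4)² + (0)² + (-3)²) = √41 = 6.403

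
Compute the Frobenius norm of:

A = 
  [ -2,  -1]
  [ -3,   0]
||A||_F = 3.742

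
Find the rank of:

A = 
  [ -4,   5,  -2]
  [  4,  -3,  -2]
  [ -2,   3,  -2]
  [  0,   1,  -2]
rank(A) = 2

Row reduce:
R2 → R2 + (1)·R1
R3 → R3 - (1/2)·R1
R3 → R3 - (1/4)·R2
R4 → R4 - (1/2)·R2
REF = 
  [ -4,   5,  -2]
  [  0,   2,  -4]
  [  0,   0,   0]
  [  0,   0,   0]
Pivot columns: 1, 2 → 2 pivots.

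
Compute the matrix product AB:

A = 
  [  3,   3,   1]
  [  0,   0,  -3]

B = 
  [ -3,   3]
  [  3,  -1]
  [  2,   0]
AB = 
  [  2,   6]
  [ -6,   0]

A is 2×3 and B is 3×2, so AB is 2×2. Each entry is (row of A)·(column of B):
AB[1,1] = (3)(-3) + (3)(3) + (1)(2) = 2
AB[1,2] = (3)(3) + (3)(-1) + (1)(0) = 6
AB[2,1] = (0)(-3) + (0)(3) + (-3)(2) = -6
AB[2,2] = (0)(3) + (0)(-1) + (-3)(0) = 0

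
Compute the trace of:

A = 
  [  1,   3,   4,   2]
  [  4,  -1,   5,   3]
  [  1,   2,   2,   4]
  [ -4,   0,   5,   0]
2

tr(A) = 1 + -1 + 2 + 0 = 2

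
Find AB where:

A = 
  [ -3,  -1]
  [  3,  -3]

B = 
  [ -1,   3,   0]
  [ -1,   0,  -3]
A is 2×2 and B is 2×3, so AB is 2×3. Each entry is (row of A)·(column of B):
AB[1,1] = (-3)(-1) + (-1)(-1) = 4
AB[1,2] = (-3)(3) + (-1)(0) = -9
AB[1,3] = (-3)(0) + (-1)(-3) = 3
AB[2,1] = (3)(-1) + (-3)(-1) = 0
AB[2,2] = (3)(3) + (-3)(0) = 9
AB[2,3] = (3)(0) + (-3)(-3) = 9

AB = 
  [  4,  -9,   3]
  [  0,   9,   9]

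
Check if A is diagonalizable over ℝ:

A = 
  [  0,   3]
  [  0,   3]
Yes

tr(A) = 3, det(A) = 0
Characteristic polynomial: λ² - tr(A)λ + det(A) = λ² - 3λ
λ² - 3λ = λ(λ - 3)
Eigenvalues: 3, 0
λ=0: alg. mult. = 1, geom. mult. = 2 - rank(A - (0)I) = 2 - 1 = 1
λ=3: alg. mult. = 1, geom. mult. = 2 - rank(A - (3)I) = 2 - 1 = 1
Sum of geometric multiplicities equals n, so A has n independent eigenvectors.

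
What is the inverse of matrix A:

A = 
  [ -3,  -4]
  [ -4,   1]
det(A) = (-3)(1) - (-4)(-4) = -19
For a 2×2 matrix, A⁻¹ = (1/det(A)) · [[d, -b], [-c, a]]
    = (-1/19) · [[1, 4], [4, -3]]

A⁻¹ = 
  [-1/19, -4/19]
  [-4/19,  3/19]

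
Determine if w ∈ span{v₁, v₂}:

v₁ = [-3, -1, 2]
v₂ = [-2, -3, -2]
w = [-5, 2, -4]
No

Form the augmented matrix and row-reduce:
[v₁|v₂|w] = 
  [ -3,  -2,  -5]
  [ -1,  -3,   2]
  [  2,  -2,  -4]
R2 → R2 - (1/3)·R1
R3 → R3 + (2/3)·R1
R3 → R3 - (10/7)·R2
REF = 
  [   -3,    -2,    -5]
  [    0,  -7/3,  11/3]
  [    0,     0, -88/7]

Row 3 reads [0 0 | -88/7], i.e. 0 = -88/7, so the system is inconsistent and w ∉ span{v₁, v₂}.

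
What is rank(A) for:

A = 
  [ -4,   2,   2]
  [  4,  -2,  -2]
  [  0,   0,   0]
Row reduce:
R2 → R2 + (1)·R1
REF = 
  [ -4,   2,   2]
  [  0,   0,   0]
  [  0,   0,   0]
Pivot columns: 1 → 1 pivot.

rank(A) = 1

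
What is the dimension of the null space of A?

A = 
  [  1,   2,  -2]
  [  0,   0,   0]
nullity(A) = 2

Row reduce:
(no row operations needed)
REF = 
  [  1,   2,  -2]
  [  0,   0,   0]
Pivot columns: 1 → 1 pivot.
rank(A) = 1, so nullity(A) = 3 - 1 = 2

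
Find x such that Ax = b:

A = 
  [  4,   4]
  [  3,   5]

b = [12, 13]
x = [1, 2]

Row reduce the augmented matrix [A|b]:
R2 → R2 - (3/4)·R1
REF = 
  [  4,   4,  12]
  [  0,   2,   4]

Back-substitution:
x₂ = 4 / 2 = 2
x₁ = (12 - (4)(2)) / 4 = 1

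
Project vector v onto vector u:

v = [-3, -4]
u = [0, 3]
v·u = (-3)(0) + (-4)(3) = -12
u·u = (0)² + (3)² = 9
proj_u(v) = (v·u / u·u) × u = (-12/9) × u = (-4/3) × u

proj_u(v) = [0, -4]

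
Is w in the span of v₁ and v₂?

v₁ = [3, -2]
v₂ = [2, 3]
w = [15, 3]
Yes

Form the augmented matrix and row-reduce:
[v₁|v₂|w] = 
  [  3,   2,  15]
  [ -2,   3,   3]
R2 → R2 + (2/3)·R1
REF = 
  [   3,    2,   15]
  [   0, 13/3,   13]

No row of the form [0 0 | nonzero], so the system is consistent. Back-substitution gives c₁ = 3, c₂ = 3: w = (3)·v₁ + (3)·v₂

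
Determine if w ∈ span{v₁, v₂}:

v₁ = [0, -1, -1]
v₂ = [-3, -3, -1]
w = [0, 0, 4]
No

Form the augmented matrix and row-reduce:
[v₁|v₂|w] = 
  [  0,  -3,   0]
  [ -1,  -3,   0]
  [ -1,  -1,   4]
Swap R1 ↔ R2
R3 → R3 - (1)·R1
R3 → R3 + (2/3)·R2
REF = 
  [ -1,  -3,   0]
  [  0,  -3,   0]
  [  0,   0,   4]

Row 3 reads [0 0 | 4], i.e. 0 = 4, so the system is inconsistent and w ∉ span{v₁, v₂}.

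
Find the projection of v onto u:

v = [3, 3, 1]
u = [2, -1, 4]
proj_u(v) = [2/3, -1/3, 4/3]

v·u = (3)(2) + (3)(-1) + (1)(4) = 7
u·u = (2)² + (-1)² + (4)² = 21
proj_u(v) = (v·u / u·u) × u = (7/21) × u = (1/3) × u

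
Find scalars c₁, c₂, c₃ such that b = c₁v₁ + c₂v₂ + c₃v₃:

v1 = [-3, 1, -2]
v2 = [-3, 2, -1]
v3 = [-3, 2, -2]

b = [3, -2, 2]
c1 = 0, c2 = 0, c3 = -1

b = 0·v1 + 0·v2 + -1·v3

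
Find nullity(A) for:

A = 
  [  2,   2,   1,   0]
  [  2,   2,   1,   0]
nullity(A) = 3

Row reduce:
R2 → R2 - (1)·R1
REF = 
  [  2,   2,   1,   0]
  [  0,   0,   0,   0]
Pivot columns: 1 → 1 pivot.
rank(A) = 1, so nullity(A) = 4 - 1 = 3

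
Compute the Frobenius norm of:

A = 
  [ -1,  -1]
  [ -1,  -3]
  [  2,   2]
||A||_F = 4.472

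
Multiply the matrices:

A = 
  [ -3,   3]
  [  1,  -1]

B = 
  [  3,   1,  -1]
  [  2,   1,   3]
AB = 
  [ -3,   0,  12]
  [  1,   0,  -4]

A is 2×2 and B is 2×3, so AB is 2×3. Each entry is (row of A)·(column of B):
AB[1,1] = (-3)(3) + (3)(2) = -3
AB[1,2] = (-3)(1) + (3)(1) = 0
AB[1,3] = (-3)(-1) + (3)(3) = 12
AB[2,1] = (1)(3) + (-1)(2) = 1
AB[2,2] = (1)(1) + (-1)(1) = 0
AB[2,3] = (1)(-1) + (-1)(3) = -4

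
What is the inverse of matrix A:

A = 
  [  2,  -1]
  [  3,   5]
det(A) = (2)(5) - (-1)(3) = 13
For a 2×2 matrix, A⁻¹ = (1/det(A)) · [[d, -b], [-c, a]]
    = (1/13) · [[5, 1], [-3, 2]]

A⁻¹ = 
  [ 5/13,  1/13]
  [-3/13,  2/13]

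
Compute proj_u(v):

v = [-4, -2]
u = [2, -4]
v·u = (-4)(2) + (-2)(-4) = 0
u·u = (2)² + (-4)² = 20
proj_u(v) = (v·u / u·u) × u = (0/20) × u = (0) × u

proj_u(v) = [0, 0]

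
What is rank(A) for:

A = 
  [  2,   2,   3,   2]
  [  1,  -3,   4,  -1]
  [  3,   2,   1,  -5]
rank(A) = 3

Row reduce:
R2 → R2 - (1/2)·R1
R3 → R3 - (3/2)·R1
R3 → R3 - (1/4)·R2
REF = 
  [    2,     2,     3,     2]
  [    0,    -4,   5/2,    -2]
  [    0,     0, -33/8, -15/2]
Pivot columns: 1, 2, 3 → 3 pivots.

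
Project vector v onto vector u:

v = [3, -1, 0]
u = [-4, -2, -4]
proj_u(v) = [10/9, 5/9, 10/9]

v·u = (3)(-4) + (-1)(-2) + (0)(-4) = -10
u·u = (-4)² + (-2)² + (-4)² = 36
proj_u(v) = (v·u / u·u) × u = (-10/36) × u = (-5/18) × u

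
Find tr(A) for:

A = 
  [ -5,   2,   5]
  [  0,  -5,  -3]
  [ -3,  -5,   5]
-5

tr(A) = -5 + -5 + 5 = -5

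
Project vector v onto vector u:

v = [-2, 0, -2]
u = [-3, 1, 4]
v·u = (-2)(-3) + (0)(1) + (-2)(4) = -2
u·u = (-3)² + (1)² + (4)² = 26
proj_u(v) = (v·u / u·u) × u = (-2/26) × u = (-1/13) × u

proj_u(v) = [3/13, -1/13, -4/13]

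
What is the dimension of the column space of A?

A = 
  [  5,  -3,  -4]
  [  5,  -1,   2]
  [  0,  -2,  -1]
dim(Col(A)) = 3

Row reduce:
R2 → R2 - (1)·R1
R3 → R3 + (1)·R2
REF = 
  [  5,  -3,  -4]
  [  0,   2,   6]
  [  0,   0,   5]
Pivot columns: 1, 2, 3 → 3 pivots.
dim(Col(A)) = number of pivot columns = 3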